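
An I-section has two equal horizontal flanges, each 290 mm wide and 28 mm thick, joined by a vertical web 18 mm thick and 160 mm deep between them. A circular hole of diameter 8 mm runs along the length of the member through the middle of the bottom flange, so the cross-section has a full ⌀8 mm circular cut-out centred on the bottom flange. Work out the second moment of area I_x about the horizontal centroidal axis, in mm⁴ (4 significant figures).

Break the section into simple shapes (no overlaps), measuring from the bottom-left corner of the bounding box.
Bottom flange: 290 × 28, A = 8 120 mm², y = 14 mm, Ī = 530 507 mm⁴.
Web: 18 × 160, A = 2 880 mm², y = 108 mm, Ī = 6 144 000 mm⁴.
Top flange: 290 × 28, A = 8 120 mm², y = 202 mm, Ī = 530 507 mm⁴.
Hole (subtracted): ⌀8, A = 50.2655 mm², y = 14 mm, Ī = 201.062 mm⁴.
Centroid: ȳ = ΣA·y / ΣA = 108.248 mm.
Transfer each piece to the horizontal centroidal axis using Ī + A·d² with d = y − 108.248:
  bottom flange: d = -94.2478 mm → contributes +72 657 565 mm⁴
  web: d = -0.247772 mm → contributes +6 144 177 mm⁴
  top flange: d = 93.7522 mm → contributes +71 901 086 mm⁴
  hole: d = -94.2478 mm → contributes −446 691 mm⁴
Total I = 150 256 136 mm⁴.

I_x ≈ 1.503 × 10⁸ mm⁴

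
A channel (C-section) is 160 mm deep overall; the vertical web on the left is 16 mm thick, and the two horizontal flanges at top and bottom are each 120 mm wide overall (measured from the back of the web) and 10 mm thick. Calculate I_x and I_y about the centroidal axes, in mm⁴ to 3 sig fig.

I_x ≈ 1.72 × 10⁷ mm⁴, I_y ≈ 6.06 × 10⁶ mm⁴

Decompose the section into non-overlapping parts with the origin at the bottom-left of its bounding rectangle.
Web: 16 × 160, A = 2 560 mm², y = 80 mm, Ī = 5 461 333 mm⁴.
Top flange (beyond web): 104 × 10, A = 1 040 mm², y = 155 mm, Ī = 8666.7 mm⁴.
Bottom flange (beyond web): 104 × 10, A = 1 040 mm², y = 5 mm, Ī = 8666.7 mm⁴.
By symmetry the centroid is at mid-height, ȳ = 80 mm.
Transfer each piece to the centroidal x-axis using Ī + A·d² with d = y − 80:
  web: d = 0 mm → contributes +5 461 333 mm⁴
  top flange (beyond web): d = 75 mm → contributes +5 858 667 mm⁴
  bottom flange (beyond web): d = -75 mm → contributes +5 858 667 mm⁴
Total I = 17 178 667 mm⁴.
For the y-axis: x̄ = 34.897 mm.
Repeating about the centroidal y-axis gives I_y = 6 060 697 mm⁴.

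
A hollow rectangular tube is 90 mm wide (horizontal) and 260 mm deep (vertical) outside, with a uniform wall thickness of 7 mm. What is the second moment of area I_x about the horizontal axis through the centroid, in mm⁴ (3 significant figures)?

I_x ≈ 3.75 × 10⁷ mm⁴

Break the section into simple shapes (no overlaps), measuring from the bottom-left corner of the bounding box.
Outer rectangle: 90 × 260, A = 23 400 mm², y = 130 mm, Ī = 131 820 000 mm⁴.
Inner void (subtracted): 76 × 246, A = 18 696 mm², y = 130 mm, Ī = 94 283 928 mm⁴.
By symmetry the centroid is at mid-height, ȳ = 130 mm.
All pieces are centred on the horizontal axis through the centroid, so I = ΣĪ (holes subtracted) = 37 536 072 mm⁴.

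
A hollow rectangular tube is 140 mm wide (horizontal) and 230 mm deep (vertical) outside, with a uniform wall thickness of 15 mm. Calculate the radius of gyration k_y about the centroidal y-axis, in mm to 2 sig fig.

Split into non-overlapping primitives; take the origin at the lower-left of the bounding box.
Outer rectangle: 140 × 230, A = 32 200 mm², x = 70 mm, Ī = 52 593 333 mm⁴.
Inner void (subtracted): 110 × 200, A = 22 000 mm², x = 70 mm, Ī = 22 183 333 mm⁴.
By symmetry the centroid is at mid-width, x̄ = 70 mm.
All pieces are centred on the centroidal y-axis, so I = ΣĪ (holes subtracted) = 30 410 000 mm⁴.
Radius of gyration: k = √(I/A) = √(30 410 000 / 10 200) = 54.6 mm.

k_y ≈ 55 mm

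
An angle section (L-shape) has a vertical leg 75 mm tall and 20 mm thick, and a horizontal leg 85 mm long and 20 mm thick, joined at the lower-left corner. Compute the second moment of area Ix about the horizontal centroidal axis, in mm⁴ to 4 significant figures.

Break the section into simple shapes (no overlaps), measuring from the bottom-left corner of the bounding box.
Vertical leg: 20 × 75, A = 1 500 mm², y = 37.5 mm, Ī = 703 125 mm⁴.
Horizontal leg (remainder): 65 × 20, A = 1 300 mm², y = 10 mm, Ī = 43333.3 mm⁴.
Centroid: ȳ = ΣA·y / ΣA = 24.7321 mm.
Transfer each piece to the horizontal centroidal axis using Ī + A·d² with d = y − 24.7321:
  vertical leg: d = 12.7679 mm → contributes +947 652 mm⁴
  horizontal leg (remainder): d = -14.7321 mm → contributes +325 480 mm⁴
Total I = 1 273 132 mm⁴.

Ix ≈ 1.273 × 10⁶ mm⁴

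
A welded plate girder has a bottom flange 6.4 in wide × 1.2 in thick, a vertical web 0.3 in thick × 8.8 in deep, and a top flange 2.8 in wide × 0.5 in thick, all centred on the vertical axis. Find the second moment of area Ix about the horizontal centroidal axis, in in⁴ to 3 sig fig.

Decompose the section into non-overlapping parts with the origin at the bottom-left of its bounding rectangle.
Bottom plate: 6.4 × 1.2, A = 7.68 in², y = 0.6 in, Ī = 0.9216 in⁴.
Web plate: 0.3 × 8.8, A = 2.64 in², y = 5.6 in, Ī = 17.037 in⁴.
Top plate: 2.8 × 0.5, A = 1.4 in², y = 10.25 in, Ī = 0.029167 in⁴.
Centroid: ȳ = ΣA·y / ΣA = 2.879 in.
Transfer each piece to the horizontal centroidal axis using Ī + A·d² with d = y − 2.879:
  bottom plate: d = -2.279 in → contributes +40.811 in⁴
  web plate: d = 2.721 in → contributes +36.583 in⁴
  top plate: d = 7.371 in → contributes +76.093 in⁴
Total I = 153.49 in⁴.

Ix ≈ 153 in⁴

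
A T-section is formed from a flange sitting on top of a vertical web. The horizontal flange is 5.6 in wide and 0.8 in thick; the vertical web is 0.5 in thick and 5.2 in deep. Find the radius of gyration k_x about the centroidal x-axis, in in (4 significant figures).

Treat the section as a set of non-overlapping primitives; coordinates are from the bounding-box lower-left.
Flange: 5.6 × 0.8, A = 4.48 in², y = 5.6 in, Ī = 0.238933 in⁴.
Web: 0.5 × 5.2, A = 2.6 in², y = 2.6 in, Ī = 5.85867 in⁴.
Centroid: ȳ = ΣA·y / ΣA = 4.49831 in.
Transfer each piece to the centroidal x-axis using Ī + A·d² with d = y − 4.49831:
  flange: d = 1.10169 in → contributes +5.67645 in⁴
  web: d = -1.89831 in → contributes +15.2279 in⁴
Total I = 20.9044 in⁴.
Radius of gyration: k = √(I/A) = √(20.9044 / 7.08) = 1.71831 in.

k_x ≈ 1.718 in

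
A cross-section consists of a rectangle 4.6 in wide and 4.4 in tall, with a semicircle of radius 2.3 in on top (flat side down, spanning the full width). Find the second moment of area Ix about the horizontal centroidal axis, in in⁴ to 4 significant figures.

Split into non-overlapping primitives; take the origin at the lower-left of the bounding box.
Rectangular body: 4.6 × 4.4, A = 20.24 in², y = 2.2 in, Ī = 32.6539 in⁴.
Semicircular cap: semicircle r = 2.3, A = 8.30951 in², y = 5.37615 in, Ī = 3.07145 in⁴.
Centroid: ȳ = ΣA·y / ΣA = 3.12444 in.
Transfer each piece to the horizontal centroidal axis using Ī + A·d² with d = y − 3.12444:
  rectangular body: d = -0.924438 in → contributes +49.9507 in⁴
  semicircular cap: d = 2.25171 in → contributes +45.2024 in⁴
Total I = 95.1531 in⁴.

Ix ≈ 95.15 in⁴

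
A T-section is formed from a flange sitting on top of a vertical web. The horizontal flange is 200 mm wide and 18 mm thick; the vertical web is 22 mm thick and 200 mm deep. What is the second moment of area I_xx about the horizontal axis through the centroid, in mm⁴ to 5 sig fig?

Split into non-overlapping primitives; take the origin at the lower-left of the bounding box.
Flange: 200 × 18, A = 3 600 mm², y = 209 mm, Ī = 97 200 mm⁴.
Web: 22 × 200, A = 4 400 mm², y = 100 mm, Ī = 14 666 667 mm⁴.
Centroid: ȳ = ΣA·y / ΣA = 149.05 mm.
Transfer each piece to the horizontal axis through the centroid using Ī + A·d² with d = y − 149.05:
  flange: d = 59.95 mm → contributes +13 035 609 mm⁴
  web: d = -49.05 mm → contributes +25 252 638 mm⁴
Total I = 38 288 247 mm⁴.

I_xx ≈ 3.8288 × 10⁷ mm⁴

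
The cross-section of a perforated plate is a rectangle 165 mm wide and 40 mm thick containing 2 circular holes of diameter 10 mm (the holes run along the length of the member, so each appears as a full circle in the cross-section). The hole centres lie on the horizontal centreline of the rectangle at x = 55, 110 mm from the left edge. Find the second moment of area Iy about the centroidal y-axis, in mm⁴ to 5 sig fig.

Break the section into simple shapes (no overlaps), measuring from the bottom-left corner of the bounding box.
Plate: 165 × 40, A = 6 600 mm², x = 82.5 mm, Ī = 14 973 750 mm⁴.
Hole 1 (subtracted): ⌀10, A = 78.53982 mm², x = 55 mm, Ī = 490.8739 mm⁴.
Hole 2 (subtracted): ⌀10, A = 78.53982 mm², x = 110 mm, Ī = 490.8739 mm⁴.
By symmetry the centroid is at mid-width, x̄ = 82.5 mm.
Transfer each piece to the centroidal y-axis using Ī + A·d² with d = x − 82.5:
  plate: d = 0 mm → contributes +14 973 750 mm⁴
  hole 1: d = -27.5 mm → contributes −59886.61 mm⁴
  hole 2: d = 27.5 mm → contributes −59886.61 mm⁴
Total I = 14 853 977 mm⁴.

Iy ≈ 1.4854 × 10⁷ mm⁴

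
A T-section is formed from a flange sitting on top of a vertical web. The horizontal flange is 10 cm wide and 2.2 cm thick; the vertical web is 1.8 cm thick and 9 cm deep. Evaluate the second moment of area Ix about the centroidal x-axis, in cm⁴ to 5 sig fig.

Ix ≈ 410.81 cm⁴

Split into non-overlapping primitives; take the origin at the lower-left of the bounding box.
Flange: 10 × 2.2, A = 22 cm², y = 10.1 cm, Ī = 8.873333 cm⁴.
Web: 1.8 × 9, A = 16.2 cm², y = 4.5 cm, Ī = 109.35 cm⁴.
Centroid: ȳ = ΣA·y / ΣA = 7.725131 cm.
Transfer each piece to the centroidal x-axis using Ī + A·d² with d = y − 7.725131:
  flange: d = 2.374869 cm → contributes +132.9534 cm⁴
  web: d = -3.225131 cm → contributes +277.8538 cm⁴
Total I = 410.8072 cm⁴.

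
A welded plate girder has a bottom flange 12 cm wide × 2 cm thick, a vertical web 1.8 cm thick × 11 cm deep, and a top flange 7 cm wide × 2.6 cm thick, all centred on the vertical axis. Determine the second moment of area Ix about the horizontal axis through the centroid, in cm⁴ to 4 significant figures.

Break the section into simple shapes (no overlaps), measuring from the bottom-left corner of the bounding box.
Bottom plate: 12 × 2, A = 24 cm², y = 1 cm, Ī = 8 cm⁴.
Web plate: 1.8 × 11, A = 19.8 cm², y = 7.5 cm, Ī = 199.65 cm⁴.
Top plate: 7 × 2.6, A = 18.2 cm², y = 14.3 cm, Ī = 10.2527 cm⁴.
Centroid: ȳ = ΣA·y / ΣA = 6.98 cm.
Transfer each piece to the horizontal axis through the centroid using Ī + A·d² with d = y − 6.98:
  bottom plate: d = -5.98 cm → contributes +866.25 cm⁴
  web plate: d = 0.52 cm → contributes +205.004 cm⁴
  top plate: d = 7.32 cm → contributes +985.452 cm⁴
Total I = 2056.71 cm⁴.

Ix ≈ 2057 cm⁴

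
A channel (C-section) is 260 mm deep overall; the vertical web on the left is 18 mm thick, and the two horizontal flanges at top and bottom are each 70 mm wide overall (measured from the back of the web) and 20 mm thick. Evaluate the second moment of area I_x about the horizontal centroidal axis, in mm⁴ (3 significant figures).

I_x ≈ 5.64 × 10⁷ mm⁴

Treat the section as a set of non-overlapping primitives; coordinates are from the bounding-box lower-left.
Web: 18 × 260, A = 4 680 mm², y = 130 mm, Ī = 26 364 000 mm⁴.
Top flange (beyond web): 52 × 20, A = 1 040 mm², y = 250 mm, Ī = 34 667 mm⁴.
Bottom flange (beyond web): 52 × 20, A = 1 040 mm², y = 10 mm, Ī = 34 667 mm⁴.
By symmetry the centroid is at mid-height, ȳ = 130 mm.
Transfer each piece to the horizontal centroidal axis using Ī + A·d² with d = y − 130:
  web: d = 0 mm → contributes +26 364 000 mm⁴
  top flange (beyond web): d = 120 mm → contributes +15 010 667 mm⁴
  bottom flange (beyond web): d = -120 mm → contributes +15 010 667 mm⁴
Total I = 56 385 333 mm⁴.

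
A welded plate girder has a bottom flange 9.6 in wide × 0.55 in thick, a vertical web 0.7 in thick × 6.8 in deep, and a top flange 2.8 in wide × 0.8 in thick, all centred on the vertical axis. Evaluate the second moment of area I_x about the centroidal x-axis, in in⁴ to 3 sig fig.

I_x ≈ 113 in⁴

Decompose the section into non-overlapping parts with the origin at the bottom-left of its bounding rectangle.
Bottom plate: 9.6 × 0.55, A = 5.28 in², y = 0.275 in, Ī = 0.1331 in⁴.
Web plate: 0.7 × 6.8, A = 4.76 in², y = 3.95 in, Ī = 18.342 in⁴.
Top plate: 2.8 × 0.8, A = 2.24 in², y = 7.75 in, Ī = 0.11947 in⁴.
Centroid: ȳ = ΣA·y / ΣA = 3.063 in.
Transfer each piece to the centroidal x-axis using Ī + A·d² with d = y − 3.063:
  bottom plate: d = -2.788 in → contributes +41.175 in⁴
  web plate: d = 0.88697 in → contributes +22.087 in⁴
  top plate: d = 4.687 in → contributes +49.327 in⁴
Total I = 112.59 in⁴.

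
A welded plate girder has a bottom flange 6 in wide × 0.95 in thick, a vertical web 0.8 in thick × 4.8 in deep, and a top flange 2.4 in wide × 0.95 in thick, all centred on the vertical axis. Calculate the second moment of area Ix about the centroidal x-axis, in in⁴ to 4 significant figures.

Decompose the section into non-overlapping parts with the origin at the bottom-left of its bounding rectangle.
Bottom plate: 6 × 0.95, A = 5.7 in², y = 0.475 in, Ī = 0.428688 in⁴.
Web plate: 0.8 × 4.8, A = 3.84 in², y = 3.35 in, Ī = 7.3728 in⁴.
Top plate: 2.4 × 0.95, A = 2.28 in², y = 6.225 in, Ī = 0.171475 in⁴.
Centroid: ȳ = ΣA·y / ΣA = 2.51815 in.
Transfer each piece to the centroidal x-axis using Ī + A·d² with d = y − 2.51815:
  bottom plate: d = -2.04315 in → contributes +24.2231 in⁴
  web plate: d = 0.831853 in → contributes +10.03 in⁴
  top plate: d = 3.70685 in → contributes +31.5004 in⁴
Total I = 65.7535 in⁴.

Ix ≈ 65.75 in⁴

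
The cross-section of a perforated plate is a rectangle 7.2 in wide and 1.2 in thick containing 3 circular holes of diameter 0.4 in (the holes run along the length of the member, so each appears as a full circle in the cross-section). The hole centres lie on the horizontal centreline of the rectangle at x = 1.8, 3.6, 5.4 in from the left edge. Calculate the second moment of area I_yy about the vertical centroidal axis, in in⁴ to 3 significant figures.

Treat the section as a set of non-overlapping primitives; coordinates are from the bounding-box lower-left.
Plate: 7.2 × 1.2, A = 8.64 in², x = 3.6 in, Ī = 37.325 in⁴.
Hole 1 (subtracted): ⌀0.4, A = 0.12566 in², x = 1.8 in, Ī = 0.0012566 in⁴.
Hole 2 (subtracted): ⌀0.4, A = 0.12566 in², x = 3.6 in, Ī = 0.0012566 in⁴.
Hole 3 (subtracted): ⌀0.4, A = 0.12566 in², x = 5.4 in, Ī = 0.0012566 in⁴.
By symmetry the centroid is at mid-width, x̄ = 3.6 in.
Transfer each piece to the vertical centroidal axis using Ī + A·d² with d = x − 3.6:
  plate: d = 0 in → contributes +37.325 in⁴
  hole 1: d = -1.8 in → contributes −0.40841 in⁴
  hole 2: d = 0 in → contributes −0.0012566 in⁴
  hole 3: d = 1.8 in → contributes −0.40841 in⁴
Total I = 36.507 in⁴.

I_yy ≈ 36.5 in⁴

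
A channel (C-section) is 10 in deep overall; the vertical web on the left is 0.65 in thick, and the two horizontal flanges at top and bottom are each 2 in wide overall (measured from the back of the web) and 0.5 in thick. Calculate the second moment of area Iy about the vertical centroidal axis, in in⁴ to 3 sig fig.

Iy ≈ 1.55 in⁴

Split into non-overlapping primitives; take the origin at the lower-left of the bounding box.
Web: 0.65 × 10, A = 6.5 in², x = 0.325 in, Ī = 0.22885 in⁴.
Top flange (beyond web): 1.35 × 0.5, A = 0.675 in², x = 1.325 in, Ī = 0.10252 in⁴.
Bottom flange (beyond web): 1.35 × 0.5, A = 0.675 in², x = 1.325 in, Ī = 0.10252 in⁴.
Centroid: x̄ = ΣA·x / ΣA = 0.49697 in.
Transfer each piece to the vertical centroidal axis using Ī + A·d² with d = x − 0.49697:
  web: d = -0.17197 in → contributes +0.42109 in⁴
  top flange (beyond web): d = 0.82803 in → contributes +0.56531 in⁴
  bottom flange (beyond web): d = 0.82803 in → contributes +0.56531 in⁴
Total I = 1.5517 in⁴.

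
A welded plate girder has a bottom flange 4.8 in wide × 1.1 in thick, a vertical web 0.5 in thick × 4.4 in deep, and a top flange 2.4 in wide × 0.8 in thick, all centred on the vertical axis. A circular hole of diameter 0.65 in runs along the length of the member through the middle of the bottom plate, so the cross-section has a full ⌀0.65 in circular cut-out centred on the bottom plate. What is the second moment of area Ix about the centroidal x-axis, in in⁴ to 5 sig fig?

Treat the section as a set of non-overlapping primitives; coordinates are from the bounding-box lower-left.
Bottom plate: 4.8 × 1.1, A = 5.28 in², y = 0.55 in, Ī = 0.5324 in⁴.
Web plate: 0.5 × 4.4, A = 2.2 in², y = 3.3 in, Ī = 3.549333 in⁴.
Top plate: 2.4 × 0.8, A = 1.92 in², y = 5.9 in, Ī = 0.1024 in⁴.
Hole (subtracted): ⌀0.65, A = 0.3318307 in², y = 0.55 in, Ī = 0.008762405 in⁴.
Centroid: ȳ = ΣA·y / ΣA = 2.349922 in.
Transfer each piece to the centroidal x-axis using Ī + A·d² with d = y − 2.349922:
  bottom plate: d = -1.799922 in → contributes +17.63812 in⁴
  web plate: d = 0.9500777 in → contributes +5.535158 in⁴
  top plate: d = 3.550078 in → contributes +24.30026 in⁴
  hole: d = -1.799922 in → contributes −1.083801 in⁴
Total I = 46.38974 in⁴.

Ix ≈ 46.390 in⁴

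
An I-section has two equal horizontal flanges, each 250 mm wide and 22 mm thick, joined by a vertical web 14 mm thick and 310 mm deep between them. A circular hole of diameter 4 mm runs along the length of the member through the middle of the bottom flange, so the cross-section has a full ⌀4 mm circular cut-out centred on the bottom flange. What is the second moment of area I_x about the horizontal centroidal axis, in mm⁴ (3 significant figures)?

Decompose the section into non-overlapping parts with the origin at the bottom-left of its bounding rectangle.
Bottom flange: 250 × 22, A = 5 500 mm², y = 11 mm, Ī = 221 833 mm⁴.
Web: 14 × 310, A = 4 340 mm², y = 177 mm, Ī = 34 756 167 mm⁴.
Top flange: 250 × 22, A = 5 500 mm², y = 343 mm, Ī = 221 833 mm⁴.
Hole (subtracted): ⌀4, A = 12.566 mm², y = 11 mm, Ī = 12.566 mm⁴.
Centroid: ȳ = ΣA·y / ΣA = 177.14 mm.
Transfer each piece to the horizontal centroidal axis using Ī + A·d² with d = y − 177.14:
  bottom flange: d = -166.14 mm → contributes +152 028 448 mm⁴
  web: d = -0.1361 mm → contributes +34 756 247 mm⁴
  top flange: d = 165.86 mm → contributes +151 531 422 mm⁴
  hole: d = -166.14 mm → contributes −346 860 mm⁴
Total I = 337 969 258 mm⁴.

I_x ≈ 3.38 × 10⁸ mm⁴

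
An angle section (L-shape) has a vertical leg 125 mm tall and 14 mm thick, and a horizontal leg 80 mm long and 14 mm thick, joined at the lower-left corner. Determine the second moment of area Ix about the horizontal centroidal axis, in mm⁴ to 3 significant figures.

Ix ≈ 4.16 × 10⁶ mm⁴

Split into non-overlapping primitives; take the origin at the lower-left of the bounding box.
Vertical leg: 14 × 125, A = 1 750 mm², y = 62.5 mm, Ī = 2 278 646 mm⁴.
Horizontal leg (remainder): 66 × 14, A = 924 mm², y = 7 mm, Ī = 15 092 mm⁴.
Centroid: ȳ = ΣA·y / ΣA = 43.322 mm.
Transfer each piece to the horizontal centroidal axis using Ī + A·d² with d = y − 43.322:
  vertical leg: d = 19.178 mm → contributes +2 922 289 mm⁴
  horizontal leg (remainder): d = -36.322 mm → contributes +1 234 113 mm⁴
Total I = 4 156 402 mm⁴.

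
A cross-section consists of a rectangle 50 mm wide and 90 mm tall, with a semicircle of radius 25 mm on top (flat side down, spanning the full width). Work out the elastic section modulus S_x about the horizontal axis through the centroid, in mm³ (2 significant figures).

S_x ≈ 9.3 × 10⁴ mm³

Treat the section as a set of non-overlapping primitives; coordinates are from the bounding-box lower-left.
Rectangular body: 50 × 90, A = 4 500 mm², y = 45 mm, Ī = 3 037 500 mm⁴.
Semicircular cap: semicircle r = 25, A = 981.7 mm², y = 100.6 mm, Ī = 42 874 mm⁴.
Centroid: ȳ = ΣA·y / ΣA = 54.96 mm.
Transfer each piece to the horizontal axis through the centroid using Ī + A·d² with d = y − 54.96:
  rectangular body: d = -9.959 mm → contributes +3 483 860 mm⁴
  semicircular cap: d = 45.65 mm → contributes +2 088 837 mm⁴
Total I = 5 572 697 mm⁴.
Extreme fibre distance c = 60.04 mm; S = I/c = 92 816 mm³.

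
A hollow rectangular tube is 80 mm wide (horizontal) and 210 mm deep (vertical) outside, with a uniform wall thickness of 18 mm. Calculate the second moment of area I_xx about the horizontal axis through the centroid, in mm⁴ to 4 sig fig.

I_xx ≈ 4.242 × 10⁷ mm⁴

Break the section into simple shapes (no overlaps), measuring from the bottom-left corner of the bounding box.
Outer rectangle: 80 × 210, A = 16 800 mm², y = 105 mm, Ī = 61 740 000 mm⁴.
Inner void (subtracted): 44 × 174, A = 7 656 mm², y = 105 mm, Ī = 19 316 088 mm⁴.
By symmetry the centroid is at mid-height, ȳ = 105 mm.
All pieces are centred on the horizontal axis through the centroid, so I = ΣĪ (holes subtracted) = 42 423 912 mm⁴.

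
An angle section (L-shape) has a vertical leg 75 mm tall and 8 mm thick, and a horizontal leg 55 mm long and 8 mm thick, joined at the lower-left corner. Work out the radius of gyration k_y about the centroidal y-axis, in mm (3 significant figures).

Split into non-overlapping primitives; take the origin at the lower-left of the bounding box.
Vertical leg: 8 × 75, A = 600 mm², x = 4 mm, Ī = 3 200 mm⁴.
Horizontal leg (remainder): 47 × 8, A = 376 mm², x = 31.5 mm, Ī = 69 215 mm⁴.
Centroid: x̄ = ΣA·x / ΣA = 14.594 mm.
Transfer each piece to the centroidal y-axis using Ī + A·d² with d = x − 14.594:
  vertical leg: d = -10.594 mm → contributes +70 543 mm⁴
  horizontal leg (remainder): d = 16.906 mm → contributes +176 678 mm⁴
Total I = 247 221 mm⁴.
Radius of gyration: k = √(I/A) = √(247 221 / 976) = 15.915 mm.

k_y ≈ 15.9 mm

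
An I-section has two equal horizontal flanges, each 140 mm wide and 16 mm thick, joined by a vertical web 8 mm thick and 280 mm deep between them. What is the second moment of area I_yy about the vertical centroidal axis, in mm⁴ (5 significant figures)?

I_yy ≈ 7.3293 × 10⁶ mm⁴

Break the section into simple shapes (no overlaps), measuring from the bottom-left corner of the bounding box.
Bottom flange: 140 × 16, A = 2 240 mm², x = 70 mm, Ī = 3 658 667 mm⁴.
Web: 8 × 280, A = 2 240 mm², x = 70 mm, Ī = 11946.67 mm⁴.
Top flange: 140 × 16, A = 2 240 mm², x = 70 mm, Ī = 3 658 667 mm⁴.
By symmetry the centroid is at mid-width, x̄ = 70 mm.
All pieces are centred on the vertical centroidal axis, so I = ΣĪ = 7 329 280 mm⁴.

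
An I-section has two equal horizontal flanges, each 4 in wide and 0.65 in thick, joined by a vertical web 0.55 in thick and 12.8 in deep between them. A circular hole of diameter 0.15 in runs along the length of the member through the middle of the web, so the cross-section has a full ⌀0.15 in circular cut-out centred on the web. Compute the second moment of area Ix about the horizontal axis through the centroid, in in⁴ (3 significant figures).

Split into non-overlapping primitives; take the origin at the lower-left of the bounding box.
Bottom flange: 4 × 0.65, A = 2.6 in², y = 0.325 in, Ī = 0.091542 in⁴.
Web: 0.55 × 12.8, A = 7.04 in², y = 7.05 in, Ī = 96.119 in⁴.
Top flange: 4 × 0.65, A = 2.6 in², y = 13.775 in, Ī = 0.091542 in⁴.
Hole (subtracted): ⌀0.15, A = 0.017671 in², y = 7.05 in, Ī = 0.00002485 in⁴.
By symmetry the centroid is at mid-height, ȳ = 7.05 in.
Transfer each piece to the horizontal axis through the centroid using Ī + A·d² with d = y − 7.05:
  bottom flange: d = -6.725 in → contributes +117.68 in⁴
  web: d = 0 in → contributes +96.119 in⁴
  top flange: d = 6.725 in → contributes +117.68 in⁴
  hole: d = 0 in → contributes −0.00002485 in⁴
Total I = 331.48 in⁴.

Ix ≈ 331 in⁴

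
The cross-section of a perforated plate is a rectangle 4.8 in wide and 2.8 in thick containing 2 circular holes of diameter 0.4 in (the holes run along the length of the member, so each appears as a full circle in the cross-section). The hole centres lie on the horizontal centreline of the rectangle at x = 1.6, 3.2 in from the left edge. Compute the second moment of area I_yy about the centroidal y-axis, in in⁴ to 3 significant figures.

I_yy ≈ 25.6 in⁴

Decompose the section into non-overlapping parts with the origin at the bottom-left of its bounding rectangle.
Plate: 4.8 × 2.8, A = 13.44 in², x = 2.4 in, Ī = 25.805 in⁴.
Hole 1 (subtracted): ⌀0.4, A = 0.12566 in², x = 1.6 in, Ī = 0.0012566 in⁴.
Hole 2 (subtracted): ⌀0.4, A = 0.12566 in², x = 3.2 in, Ī = 0.0012566 in⁴.
By symmetry the centroid is at mid-width, x̄ = 2.4 in.
Transfer each piece to the centroidal y-axis using Ī + A·d² with d = x − 2.4:
  plate: d = 0 in → contributes +25.805 in⁴
  hole 1: d = -0.8 in → contributes −0.081681 in⁴
  hole 2: d = 0.8 in → contributes −0.081681 in⁴
Total I = 25.641 in⁴.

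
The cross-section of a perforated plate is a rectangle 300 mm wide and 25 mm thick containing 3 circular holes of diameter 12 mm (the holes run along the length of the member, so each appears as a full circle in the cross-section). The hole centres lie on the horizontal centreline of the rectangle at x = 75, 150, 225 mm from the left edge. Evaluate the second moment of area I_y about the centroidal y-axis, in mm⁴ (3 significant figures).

I_y ≈ 5.50 × 10⁷ mm⁴

Treat the section as a set of non-overlapping primitives; coordinates are from the bounding-box lower-left.
Plate: 300 × 25, A = 7 500 mm², x = 150 mm, Ī = 56 250 000 mm⁴.
Hole 1 (subtracted): ⌀12, A = 113.1 mm², x = 75 mm, Ī = 1017.9 mm⁴.
Hole 2 (subtracted): ⌀12, A = 113.1 mm², x = 150 mm, Ī = 1017.9 mm⁴.
Hole 3 (subtracted): ⌀12, A = 113.1 mm², x = 225 mm, Ī = 1017.9 mm⁴.
By symmetry the centroid is at mid-width, x̄ = 150 mm.
Transfer each piece to the centroidal y-axis using Ī + A·d² with d = x − 150:
  plate: d = 0 mm → contributes +56 250 000 mm⁴
  hole 1: d = -75 mm → contributes −637 190 mm⁴
  hole 2: d = 0 mm → contributes −1017.9 mm⁴
  hole 3: d = 75 mm → contributes −637 190 mm⁴
Total I = 54 974 601 mm⁴.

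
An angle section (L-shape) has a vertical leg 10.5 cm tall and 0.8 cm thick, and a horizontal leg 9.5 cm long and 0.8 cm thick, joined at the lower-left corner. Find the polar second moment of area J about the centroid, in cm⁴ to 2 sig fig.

Break the section into simple shapes (no overlaps), measuring from the bottom-left corner of the bounding box.
Vertical leg: 0.8 × 10.5, A = 8.4 cm², y = 5.25 cm, Ī = 77.18 cm⁴.
Horizontal leg (remainder): 8.7 × 0.8, A = 6.96 cm², y = 0.4 cm, Ī = 0.3712 cm⁴.
Centroid: ȳ = ΣA·y / ΣA = 3.052 cm.
Transfer each piece to the centroidal x-axis using Ī + A·d² with d = y − 3.052:
  vertical leg: d = 2.198 cm → contributes +117.7 cm⁴
  horizontal leg (remainder): d = -2.652 cm → contributes +49.33 cm⁴
Total I = 167.1 cm⁴.
For the y-axis: x̄ = 2.552 cm.
Repeating about the centroidal y-axis gives I_y = 130.2 cm⁴.
Polar second moment: J = I_x + I_y = 297.3 cm⁴.

J ≈ 300 cm⁴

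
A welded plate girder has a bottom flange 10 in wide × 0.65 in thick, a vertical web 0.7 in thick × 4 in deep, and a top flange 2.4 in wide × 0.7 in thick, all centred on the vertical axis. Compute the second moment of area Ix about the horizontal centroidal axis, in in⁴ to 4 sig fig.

Decompose the section into non-overlapping parts with the origin at the bottom-left of its bounding rectangle.
Bottom plate: 10 × 0.65, A = 6.5 in², y = 0.325 in, Ī = 0.228854 in⁴.
Web plate: 0.7 × 4, A = 2.8 in², y = 2.65 in, Ī = 3.73333 in⁴.
Top plate: 2.4 × 0.7, A = 1.68 in², y = 5 in, Ī = 0.0686 in⁴.
Centroid: ȳ = ΣA·y / ΣA = 1.6332 in.
Transfer each piece to the horizontal centroidal axis using Ī + A·d² with d = y − 1.6332:
  bottom plate: d = -1.3082 in → contributes +11.3528 in⁴
  web plate: d = 1.0168 in → contributes +6.62822 in⁴
  top plate: d = 3.3668 in → contributes +19.112 in⁴
Total I = 37.093 in⁴.

Ix ≈ 37.09 in⁴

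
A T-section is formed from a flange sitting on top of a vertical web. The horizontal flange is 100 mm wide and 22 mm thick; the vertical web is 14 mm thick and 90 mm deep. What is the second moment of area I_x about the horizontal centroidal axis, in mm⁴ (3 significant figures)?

I_x ≈ 3.45 × 10⁶ mm⁴

Break the section into simple shapes (no overlaps), measuring from the bottom-left corner of the bounding box.
Flange: 100 × 22, A = 2 200 mm², y = 101 mm, Ī = 88 733 mm⁴.
Web: 14 × 90, A = 1 260 mm², y = 45 mm, Ī = 850 500 mm⁴.
Centroid: ȳ = ΣA·y / ΣA = 80.607 mm.
Transfer each piece to the horizontal centroidal axis using Ī + A·d² with d = y − 80.607:
  flange: d = 20.393 mm → contributes +1 003 663 mm⁴
  web: d = -35.607 mm → contributes +2 447 996 mm⁴
Total I = 3 451 659 mm⁴.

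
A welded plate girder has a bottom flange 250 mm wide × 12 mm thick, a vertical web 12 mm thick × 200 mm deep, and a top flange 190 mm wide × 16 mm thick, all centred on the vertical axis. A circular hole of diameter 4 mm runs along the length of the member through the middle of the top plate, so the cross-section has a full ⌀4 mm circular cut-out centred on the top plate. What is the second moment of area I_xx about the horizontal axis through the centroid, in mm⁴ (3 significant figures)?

Split into non-overlapping primitives; take the origin at the lower-left of the bounding box.
Bottom plate: 250 × 12, A = 3 000 mm², y = 6 mm, Ī = 36 000 mm⁴.
Web plate: 12 × 200, A = 2 400 mm², y = 112 mm, Ī = 8 000 000 mm⁴.
Top plate: 190 × 16, A = 3 040 mm², y = 220 mm, Ī = 64 853 mm⁴.
Hole (subtracted): ⌀4, A = 12.566 mm², y = 220 mm, Ī = 12.566 mm⁴.
Centroid: ȳ = ΣA·y / ΣA = 113.06 mm.
Transfer each piece to the horizontal axis through the centroid using Ī + A·d² with d = y − 113.06:
  bottom plate: d = -107.06 mm → contributes +34 423 799 mm⁴
  web plate: d = -1.0635 mm → contributes +8 002 715 mm⁴
  top plate: d = 106.94 mm → contributes +34 828 495 mm⁴
  hole: d = 106.94 mm → contributes −143 714 mm⁴
Total I = 77 111 294 mm⁴.

I_xx ≈ 7.71 × 10⁷ mm⁴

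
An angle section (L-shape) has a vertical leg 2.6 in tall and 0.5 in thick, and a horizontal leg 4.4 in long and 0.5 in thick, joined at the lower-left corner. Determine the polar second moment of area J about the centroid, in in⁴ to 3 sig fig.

J ≈ 7.91 in⁴

Treat the section as a set of non-overlapping primitives; coordinates are from the bounding-box lower-left.
Vertical leg: 0.5 × 2.6, A = 1.3 in², y = 1.3 in, Ī = 0.73233 in⁴.
Horizontal leg (remainder): 3.9 × 0.5, A = 1.95 in², y = 0.25 in, Ī = 0.040625 in⁴.
Centroid: ȳ = ΣA·y / ΣA = 0.67 in.
Transfer each piece to the centroidal x-axis using Ī + A·d² with d = y − 0.67:
  vertical leg: d = 0.63 in → contributes +1.2483 in⁴
  horizontal leg (remainder): d = -0.42 in → contributes +0.38461 in⁴
Total I = 1.6329 in⁴.
For the y-axis: x̄ = 1.57 in.
Repeating about the centroidal y-axis gives I_y = 6.2739 in⁴.
Polar second moment: J = I_x + I_y = 7.9068 in⁴.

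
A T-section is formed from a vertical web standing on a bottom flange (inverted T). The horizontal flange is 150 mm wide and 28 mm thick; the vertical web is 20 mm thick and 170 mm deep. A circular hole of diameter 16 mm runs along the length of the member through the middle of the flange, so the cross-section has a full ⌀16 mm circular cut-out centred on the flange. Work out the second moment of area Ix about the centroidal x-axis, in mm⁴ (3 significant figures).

Decompose the section into non-overlapping parts with the origin at the bottom-left of its bounding rectangle.
Flange: 150 × 28, A = 4 200 mm², y = 14 mm, Ī = 274 400 mm⁴.
Web: 20 × 170, A = 3 400 mm², y = 113 mm, Ī = 8 188 333 mm⁴.
Hole (subtracted): ⌀16, A = 201.06 mm², y = 14 mm, Ī = 3 217 mm⁴.
Centroid: ȳ = ΣA·y / ΣA = 59.493 mm.
Transfer each piece to the centroidal x-axis using Ī + A·d² with d = y − 59.493:
  flange: d = -45.493 mm → contributes +8 966 781 mm⁴
  web: d = 53.507 mm → contributes +17 922 525 mm⁴
  hole: d = -45.493 mm → contributes −419 338 mm⁴
Total I = 26 469 968 mm⁴.

Ix ≈ 2.65 × 10⁷ mm⁴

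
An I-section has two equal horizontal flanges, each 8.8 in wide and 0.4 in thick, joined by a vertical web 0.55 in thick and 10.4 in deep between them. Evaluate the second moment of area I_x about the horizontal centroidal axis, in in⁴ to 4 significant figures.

Break the section into simple shapes (no overlaps), measuring from the bottom-left corner of the bounding box.
Bottom flange: 8.8 × 0.4, A = 3.52 in², y = 0.2 in, Ī = 0.0469333 in⁴.
Web: 0.55 × 10.4, A = 5.72 in², y = 5.6 in, Ī = 51.5563 in⁴.
Top flange: 8.8 × 0.4, A = 3.52 in², y = 11 in, Ī = 0.0469333 in⁴.
By symmetry the centroid is at mid-height, ȳ = 5.6 in.
Transfer each piece to the horizontal centroidal axis using Ī + A·d² with d = y − 5.6:
  bottom flange: d = -5.4 in → contributes +102.69 in⁴
  web: d = 0 in → contributes +51.5563 in⁴
  top flange: d = 5.4 in → contributes +102.69 in⁴
Total I = 256.937 in⁴.

I_x ≈ 256.9 in⁴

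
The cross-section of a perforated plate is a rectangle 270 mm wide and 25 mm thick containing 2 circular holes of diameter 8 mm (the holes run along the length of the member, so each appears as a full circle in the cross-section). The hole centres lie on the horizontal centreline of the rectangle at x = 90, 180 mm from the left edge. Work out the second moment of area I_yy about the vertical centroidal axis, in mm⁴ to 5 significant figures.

Decompose the section into non-overlapping parts with the origin at the bottom-left of its bounding rectangle.
Plate: 270 × 25, A = 6 750 mm², x = 135 mm, Ī = 41 006 250 mm⁴.
Hole 1 (subtracted): ⌀8, A = 50.26548 mm², x = 90 mm, Ī = 201.0619 mm⁴.
Hole 2 (subtracted): ⌀8, A = 50.26548 mm², x = 180 mm, Ī = 201.0619 mm⁴.
By symmetry the centroid is at mid-width, x̄ = 135 mm.
Transfer each piece to the vertical centroidal axis using Ī + A·d² with d = x − 135:
  plate: d = 0 mm → contributes +41 006 250 mm⁴
  hole 1: d = -45 mm → contributes −101988.7 mm⁴
  hole 2: d = 45 mm → contributes −101988.7 mm⁴
Total I = 40 802 273 mm⁴.

I_yy ≈ 4.0802 × 10⁷ mm⁴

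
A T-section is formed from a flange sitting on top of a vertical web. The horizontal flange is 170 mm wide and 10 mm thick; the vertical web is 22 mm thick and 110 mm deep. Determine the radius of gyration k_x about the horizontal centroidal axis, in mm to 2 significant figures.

k_x ≈ 38 mm

Treat the section as a set of non-overlapping primitives; coordinates are from the bounding-box lower-left.
Flange: 170 × 10, A = 1 700 mm², y = 115 mm, Ī = 14 167 mm⁴.
Web: 22 × 110, A = 2 420 mm², y = 55 mm, Ī = 2 440 167 mm⁴.
Centroid: ȳ = ΣA·y / ΣA = 79.76 mm.
Transfer each piece to the horizontal centroidal axis using Ī + A·d² with d = y − 79.76:
  flange: d = 35.24 mm → contributes +2 125 650 mm⁴
  web: d = -24.76 mm → contributes +3 923 440 mm⁴
Total I = 6 049 091 mm⁴.
Radius of gyration: k = √(I/A) = √(6 049 091 / 4 120) = 38.32 mm.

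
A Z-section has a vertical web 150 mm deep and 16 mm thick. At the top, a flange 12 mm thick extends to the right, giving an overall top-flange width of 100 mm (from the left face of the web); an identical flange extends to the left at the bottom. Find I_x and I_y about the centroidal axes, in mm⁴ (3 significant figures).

Decompose the section into non-overlapping parts with the origin at the bottom-left of its bounding rectangle.
Web: 16 × 150, A = 2 400 mm², y = 75 mm, Ī = 4 500 000 mm⁴.
Top flange (beyond web): 84 × 12, A = 1 008 mm², y = 144 mm, Ī = 12 096 mm⁴.
Bottom flange (beyond web): 84 × 12, A = 1 008 mm², y = 6 mm, Ī = 12 096 mm⁴.
Centroid: ȳ = ΣA·y / ΣA = 75 mm.
Transfer each piece to the centroidal x-axis using Ī + A·d² with d = y − 75:
  web: d = 0 mm → contributes +4 500 000 mm⁴
  top flange (beyond web): d = 69 mm → contributes +4 811 184 mm⁴
  bottom flange (beyond web): d = -69 mm → contributes +4 811 184 mm⁴
Total I = 14 122 368 mm⁴.
For the y-axis: x̄ = 92 mm.
Repeating about the centroidal y-axis gives I_y = 6 276 608 mm⁴.

I_x ≈ 1.41 × 10⁷ mm⁴, I_y ≈ 6.28 × 10⁶ mm⁴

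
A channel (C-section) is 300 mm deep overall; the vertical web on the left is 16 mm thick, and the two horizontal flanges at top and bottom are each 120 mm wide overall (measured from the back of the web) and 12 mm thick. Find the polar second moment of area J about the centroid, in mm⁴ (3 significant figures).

J ≈ 9.61 × 10⁷ mm⁴

Treat the section as a set of non-overlapping primitives; coordinates are from the bounding-box lower-left.
Web: 16 × 300, A = 4 800 mm², y = 150 mm, Ī = 36 000 000 mm⁴.
Top flange (beyond web): 104 × 12, A = 1 248 mm², y = 294 mm, Ī = 14 976 mm⁴.
Bottom flange (beyond web): 104 × 12, A = 1 248 mm², y = 6 mm, Ī = 14 976 mm⁴.
By symmetry the centroid is at mid-height, ȳ = 150 mm.
Transfer each piece to the centroidal x-axis using Ī + A·d² with d = y − 150:
  web: d = 0 mm → contributes +36 000 000 mm⁴
  top flange (beyond web): d = 144 mm → contributes +25 893 504 mm⁴
  bottom flange (beyond web): d = -144 mm → contributes +25 893 504 mm⁴
Total I = 87 787 008 mm⁴.
For the y-axis: x̄ = 28.526 mm.
Repeating about the centroidal y-axis gives I_y = 8 263 707 mm⁴.
Polar second moment: J = I_x + I_y = 96 050 715 mm⁴.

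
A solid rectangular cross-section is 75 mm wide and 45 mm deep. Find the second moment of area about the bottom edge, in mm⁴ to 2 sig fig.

I_base ≈ 2.3 × 10⁶ mm⁴

The section: 75 × 45, A = 3 375 mm², y = 22.5 mm, Ī = 569 531 mm⁴.
Transfer it to the bottom edge using Ī + A·d² with d = y − 0:
  the section: d = 22.5 mm → contributes +2 278 125 mm⁴
Total I = 2 278 125 mm⁴.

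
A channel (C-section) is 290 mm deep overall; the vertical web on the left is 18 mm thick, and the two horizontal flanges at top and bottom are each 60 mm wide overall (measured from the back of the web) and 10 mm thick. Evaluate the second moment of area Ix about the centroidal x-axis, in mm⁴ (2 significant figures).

Ix ≈ 5.3 × 10⁷ mm⁴

Break the section into simple shapes (no overlaps), measuring from the bottom-left corner of the bounding box.
Web: 18 × 290, A = 5 220 mm², y = 145 mm, Ī = 36 583 500 mm⁴.
Top flange (beyond web): 42 × 10, A = 420 mm², y = 285 mm, Ī = 3 500 mm⁴.
Bottom flange (beyond web): 42 × 10, A = 420 mm², y = 5 mm, Ī = 3 500 mm⁴.
By symmetry the centroid is at mid-height, ȳ = 145 mm.
Transfer each piece to the centroidal x-axis using Ī + A·d² with d = y − 145:
  web: d = 0 mm → contributes +36 583 500 mm⁴
  top flange (beyond web): d = 140 mm → contributes +8 235 500 mm⁴
  bottom flange (beyond web): d = -140 mm → contributes +8 235 500 mm⁴
Total I = 53 054 500 mm⁴.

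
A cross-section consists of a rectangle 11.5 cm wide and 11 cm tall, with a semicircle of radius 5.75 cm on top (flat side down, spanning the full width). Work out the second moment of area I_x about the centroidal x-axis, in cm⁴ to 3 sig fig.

I_x ≈ 3720 cm⁴

Treat the section as a set of non-overlapping primitives; coordinates are from the bounding-box lower-left.
Rectangular body: 11.5 × 11, A = 126.5 cm², y = 5.5 cm, Ī = 1275.5 cm⁴.
Semicircular cap: semicircle r = 5.75, A = 51.934 cm², y = 13.44 cm, Ī = 119.98 cm⁴.
Centroid: ȳ = ΣA·y / ΣA = 7.8111 cm.
Transfer each piece to the centroidal x-axis using Ī + A·d² with d = y − 7.8111:
  rectangular body: d = -2.3111 cm → contributes +1951.2 cm⁴
  semicircular cap: d = 5.6293 cm → contributes +1765.7 cm⁴
Total I = 3716.9 cm⁴.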